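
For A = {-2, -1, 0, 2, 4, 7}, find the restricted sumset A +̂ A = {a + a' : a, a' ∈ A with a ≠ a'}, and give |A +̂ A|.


Restricted sumset: A +̂ A = {a + a' : a ∈ A, a' ∈ A, a ≠ a'}.
Equivalently, take A + A and drop any sum 2a that is achievable ONLY as a + a for a ∈ A (i.e. sums representable only with equal summands).
Enumerate pairs (a, a') with a < a' (symmetric, so each unordered pair gives one sum; this covers all a ≠ a'):
  -2 + -1 = -3
  -2 + 0 = -2
  -2 + 2 = 0
  -2 + 4 = 2
  -2 + 7 = 5
  -1 + 0 = -1
  -1 + 2 = 1
  -1 + 4 = 3
  -1 + 7 = 6
  0 + 2 = 2
  0 + 4 = 4
  0 + 7 = 7
  2 + 4 = 6
  2 + 7 = 9
  4 + 7 = 11
Collected distinct sums: {-3, -2, -1, 0, 1, 2, 3, 4, 5, 6, 7, 9, 11}
|A +̂ A| = 13
(Reference bound: |A +̂ A| ≥ 2|A| - 3 for |A| ≥ 2, with |A| = 6 giving ≥ 9.)

|A +̂ A| = 13


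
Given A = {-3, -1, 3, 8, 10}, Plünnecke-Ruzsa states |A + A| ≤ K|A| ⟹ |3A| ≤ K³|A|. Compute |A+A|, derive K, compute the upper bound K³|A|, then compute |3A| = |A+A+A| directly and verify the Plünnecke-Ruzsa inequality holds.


|A| = 5.
Step 1: Compute A + A by enumerating all 25 pairs.
A + A = {-6, -4, -2, 0, 2, 5, 6, 7, 9, 11, 13, 16, 18, 20}, so |A + A| = 14.
Step 2: Doubling constant K = |A + A|/|A| = 14/5 = 14/5 ≈ 2.8000.
Step 3: Plünnecke-Ruzsa gives |3A| ≤ K³·|A| = (2.8000)³ · 5 ≈ 109.7600.
Step 4: Compute 3A = A + A + A directly by enumerating all triples (a,b,c) ∈ A³; |3A| = 27.
Step 5: Check 27 ≤ 109.7600? Yes ✓.

K = 14/5, Plünnecke-Ruzsa bound K³|A| ≈ 109.7600, |3A| = 27, inequality holds.


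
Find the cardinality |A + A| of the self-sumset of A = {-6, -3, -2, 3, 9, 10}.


A + A = {a + a' : a, a' ∈ A}; |A| = 6.
General bounds: 2|A| - 1 ≤ |A + A| ≤ |A|(|A|+1)/2, i.e. 11 ≤ |A + A| ≤ 21.
Lower bound 2|A|-1 is attained iff A is an arithmetic progression.
Enumerate sums a + a' for a ≤ a' (symmetric, so this suffices):
a = -6: -6+-6=-12, -6+-3=-9, -6+-2=-8, -6+3=-3, -6+9=3, -6+10=4
a = -3: -3+-3=-6, -3+-2=-5, -3+3=0, -3+9=6, -3+10=7
a = -2: -2+-2=-4, -2+3=1, -2+9=7, -2+10=8
a = 3: 3+3=6, 3+9=12, 3+10=13
a = 9: 9+9=18, 9+10=19
a = 10: 10+10=20
Distinct sums: {-12, -9, -8, -6, -5, -4, -3, 0, 1, 3, 4, 6, 7, 8, 12, 13, 18, 19, 20}
|A + A| = 19

|A + A| = 19


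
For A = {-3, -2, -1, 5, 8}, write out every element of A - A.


A - A = {a - a' : a, a' ∈ A}.
Compute a - a' for each ordered pair (a, a'):
a = -3: -3--3=0, -3--2=-1, -3--1=-2, -3-5=-8, -3-8=-11
a = -2: -2--3=1, -2--2=0, -2--1=-1, -2-5=-7, -2-8=-10
a = -1: -1--3=2, -1--2=1, -1--1=0, -1-5=-6, -1-8=-9
a = 5: 5--3=8, 5--2=7, 5--1=6, 5-5=0, 5-8=-3
a = 8: 8--3=11, 8--2=10, 8--1=9, 8-5=3, 8-8=0
Collecting distinct values (and noting 0 appears from a-a):
A - A = {-11, -10, -9, -8, -7, -6, -3, -2, -1, 0, 1, 2, 3, 6, 7, 8, 9, 10, 11}
|A - A| = 19

A - A = {-11, -10, -9, -8, -7, -6, -3, -2, -1, 0, 1, 2, 3, 6, 7, 8, 9, 10, 11}


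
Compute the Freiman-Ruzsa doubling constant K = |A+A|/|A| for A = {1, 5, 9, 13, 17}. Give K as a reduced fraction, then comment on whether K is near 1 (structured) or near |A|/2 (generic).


|A| = 5.
Compute A + A by enumerating all 25 pairs.
A + A = {2, 6, 10, 14, 18, 22, 26, 30, 34}, so |A + A| = 9.
K = |A + A| / |A| = 9/5 (already in lowest terms) ≈ 1.8000.
Reference: AP of size 5 gives K = 9/5 ≈ 1.8000; a fully generic set of size 5 gives K ≈ 3.0000.

|A| = 5, |A + A| = 9, K = 9/5.


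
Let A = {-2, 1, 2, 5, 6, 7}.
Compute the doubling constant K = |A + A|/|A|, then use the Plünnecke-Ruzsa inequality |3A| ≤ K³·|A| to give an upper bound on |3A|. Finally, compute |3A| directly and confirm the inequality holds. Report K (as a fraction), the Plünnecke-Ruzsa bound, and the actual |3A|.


|A| = 6.
Step 1: Compute A + A by enumerating all 36 pairs.
A + A = {-4, -1, 0, 2, 3, 4, 5, 6, 7, 8, 9, 10, 11, 12, 13, 14}, so |A + A| = 16.
Step 2: Doubling constant K = |A + A|/|A| = 16/6 = 16/6 ≈ 2.6667.
Step 3: Plünnecke-Ruzsa gives |3A| ≤ K³·|A| = (2.6667)³ · 6 ≈ 113.7778.
Step 4: Compute 3A = A + A + A directly by enumerating all triples (a,b,c) ∈ A³; |3A| = 25.
Step 5: Check 25 ≤ 113.7778? Yes ✓.

K = 16/6, Plünnecke-Ruzsa bound K³|A| ≈ 113.7778, |3A| = 25, inequality holds.


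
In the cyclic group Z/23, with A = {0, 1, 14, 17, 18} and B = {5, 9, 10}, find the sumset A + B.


Work in Z/23Z: reduce every sum a + b modulo 23.
Enumerate all 15 pairs:
a = 0: 0+5=5, 0+9=9, 0+10=10
a = 1: 1+5=6, 1+9=10, 1+10=11
a = 14: 14+5=19, 14+9=0, 14+10=1
a = 17: 17+5=22, 17+9=3, 17+10=4
a = 18: 18+5=0, 18+9=4, 18+10=5
Distinct residues collected: {0, 1, 3, 4, 5, 6, 9, 10, 11, 19, 22}
|A + B| = 11 (out of 23 total residues).

A + B = {0, 1, 3, 4, 5, 6, 9, 10, 11, 19, 22}


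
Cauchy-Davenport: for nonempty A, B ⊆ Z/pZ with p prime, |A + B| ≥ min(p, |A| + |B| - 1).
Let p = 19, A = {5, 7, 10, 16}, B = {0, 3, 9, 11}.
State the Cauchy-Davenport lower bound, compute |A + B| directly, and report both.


Cauchy-Davenport: |A + B| ≥ min(p, |A| + |B| - 1) for A, B nonempty in Z/pZ.
|A| = 4, |B| = 4, p = 19.
CD lower bound = min(19, 4 + 4 - 1) = min(19, 7) = 7.
Compute A + B mod 19 directly:
a = 5: 5+0=5, 5+3=8, 5+9=14, 5+11=16
a = 7: 7+0=7, 7+3=10, 7+9=16, 7+11=18
a = 10: 10+0=10, 10+3=13, 10+9=0, 10+11=2
a = 16: 16+0=16, 16+3=0, 16+9=6, 16+11=8
A + B = {0, 2, 5, 6, 7, 8, 10, 13, 14, 16, 18}, so |A + B| = 11.
Verify: 11 ≥ 7? Yes ✓.

CD lower bound = 7, actual |A + B| = 11.


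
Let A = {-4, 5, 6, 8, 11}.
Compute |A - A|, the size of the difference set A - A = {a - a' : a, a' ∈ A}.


A - A = {a - a' : a, a' ∈ A}; |A| = 5.
Bounds: 2|A|-1 ≤ |A - A| ≤ |A|² - |A| + 1, i.e. 9 ≤ |A - A| ≤ 21.
Note: 0 ∈ A - A always (from a - a). The set is symmetric: if d ∈ A - A then -d ∈ A - A.
Enumerate nonzero differences d = a - a' with a > a' (then include -d):
Positive differences: {1, 2, 3, 5, 6, 9, 10, 12, 15}
Full difference set: {0} ∪ (positive diffs) ∪ (negative diffs).
|A - A| = 1 + 2·9 = 19 (matches direct enumeration: 19).

|A - A| = 19


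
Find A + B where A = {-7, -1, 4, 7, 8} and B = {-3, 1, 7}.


A + B = {a + b : a ∈ A, b ∈ B}.
Enumerate all |A|·|B| = 5·3 = 15 pairs (a, b) and collect distinct sums.
a = -7: -7+-3=-10, -7+1=-6, -7+7=0
a = -1: -1+-3=-4, -1+1=0, -1+7=6
a = 4: 4+-3=1, 4+1=5, 4+7=11
a = 7: 7+-3=4, 7+1=8, 7+7=14
a = 8: 8+-3=5, 8+1=9, 8+7=15
Collecting distinct sums: A + B = {-10, -6, -4, 0, 1, 4, 5, 6, 8, 9, 11, 14, 15}
|A + B| = 13

A + B = {-10, -6, -4, 0, 1, 4, 5, 6, 8, 9, 11, 14, 15}


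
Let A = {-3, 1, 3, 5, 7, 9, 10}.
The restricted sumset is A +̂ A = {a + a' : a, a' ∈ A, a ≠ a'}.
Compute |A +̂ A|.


Restricted sumset: A +̂ A = {a + a' : a ∈ A, a' ∈ A, a ≠ a'}.
Equivalently, take A + A and drop any sum 2a that is achievable ONLY as a + a for a ∈ A (i.e. sums representable only with equal summands).
Enumerate pairs (a, a') with a < a' (symmetric, so each unordered pair gives one sum; this covers all a ≠ a'):
  -3 + 1 = -2
  -3 + 3 = 0
  -3 + 5 = 2
  -3 + 7 = 4
  -3 + 9 = 6
  -3 + 10 = 7
  1 + 3 = 4
  1 + 5 = 6
  1 + 7 = 8
  1 + 9 = 10
  1 + 10 = 11
  3 + 5 = 8
  3 + 7 = 10
  3 + 9 = 12
  3 + 10 = 13
  5 + 7 = 12
  5 + 9 = 14
  5 + 10 = 15
  7 + 9 = 16
  7 + 10 = 17
  9 + 10 = 19
Collected distinct sums: {-2, 0, 2, 4, 6, 7, 8, 10, 11, 12, 13, 14, 15, 16, 17, 19}
|A +̂ A| = 16
(Reference bound: |A +̂ A| ≥ 2|A| - 3 for |A| ≥ 2, with |A| = 7 giving ≥ 11.)

|A +̂ A| = 16


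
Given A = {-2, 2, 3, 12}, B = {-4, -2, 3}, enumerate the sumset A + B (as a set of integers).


A + B = {a + b : a ∈ A, b ∈ B}.
Enumerate all |A|·|B| = 4·3 = 12 pairs (a, b) and collect distinct sums.
a = -2: -2+-4=-6, -2+-2=-4, -2+3=1
a = 2: 2+-4=-2, 2+-2=0, 2+3=5
a = 3: 3+-4=-1, 3+-2=1, 3+3=6
a = 12: 12+-4=8, 12+-2=10, 12+3=15
Collecting distinct sums: A + B = {-6, -4, -2, -1, 0, 1, 5, 6, 8, 10, 15}
|A + B| = 11

A + B = {-6, -4, -2, -1, 0, 1, 5, 6, 8, 10, 15}


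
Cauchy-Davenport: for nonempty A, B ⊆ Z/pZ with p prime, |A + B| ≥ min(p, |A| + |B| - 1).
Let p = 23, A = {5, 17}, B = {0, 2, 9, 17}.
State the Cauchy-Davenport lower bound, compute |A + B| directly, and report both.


Cauchy-Davenport: |A + B| ≥ min(p, |A| + |B| - 1) for A, B nonempty in Z/pZ.
|A| = 2, |B| = 4, p = 23.
CD lower bound = min(23, 2 + 4 - 1) = min(23, 5) = 5.
Compute A + B mod 23 directly:
a = 5: 5+0=5, 5+2=7, 5+9=14, 5+17=22
a = 17: 17+0=17, 17+2=19, 17+9=3, 17+17=11
A + B = {3, 5, 7, 11, 14, 17, 19, 22}, so |A + B| = 8.
Verify: 8 ≥ 5? Yes ✓.

CD lower bound = 5, actual |A + B| = 8.


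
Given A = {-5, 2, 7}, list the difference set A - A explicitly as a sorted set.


A - A = {a - a' : a, a' ∈ A}.
Compute a - a' for each ordered pair (a, a'):
a = -5: -5--5=0, -5-2=-7, -5-7=-12
a = 2: 2--5=7, 2-2=0, 2-7=-5
a = 7: 7--5=12, 7-2=5, 7-7=0
Collecting distinct values (and noting 0 appears from a-a):
A - A = {-12, -7, -5, 0, 5, 7, 12}
|A - A| = 7

A - A = {-12, -7, -5, 0, 5, 7, 12}


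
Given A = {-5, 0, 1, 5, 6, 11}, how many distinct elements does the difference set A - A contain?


A - A = {a - a' : a, a' ∈ A}; |A| = 6.
Bounds: 2|A|-1 ≤ |A - A| ≤ |A|² - |A| + 1, i.e. 11 ≤ |A - A| ≤ 31.
Note: 0 ∈ A - A always (from a - a). The set is symmetric: if d ∈ A - A then -d ∈ A - A.
Enumerate nonzero differences d = a - a' with a > a' (then include -d):
Positive differences: {1, 4, 5, 6, 10, 11, 16}
Full difference set: {0} ∪ (positive diffs) ∪ (negative diffs).
|A - A| = 1 + 2·7 = 15 (matches direct enumeration: 15).

|A - A| = 15


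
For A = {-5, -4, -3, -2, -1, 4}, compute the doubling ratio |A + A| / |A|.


|A| = 6.
Compute A + A by enumerating all 36 pairs.
A + A = {-10, -9, -8, -7, -6, -5, -4, -3, -2, -1, 0, 1, 2, 3, 8}, so |A + A| = 15.
K = |A + A| / |A| = 15/6 = 5/2 ≈ 2.5000.
Reference: AP of size 6 gives K = 11/6 ≈ 1.8333; a fully generic set of size 6 gives K ≈ 3.5000.

|A| = 6, |A + A| = 15, K = 15/6 = 5/2.


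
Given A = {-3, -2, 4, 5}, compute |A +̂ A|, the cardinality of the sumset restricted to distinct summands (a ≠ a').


Restricted sumset: A +̂ A = {a + a' : a ∈ A, a' ∈ A, a ≠ a'}.
Equivalently, take A + A and drop any sum 2a that is achievable ONLY as a + a for a ∈ A (i.e. sums representable only with equal summands).
Enumerate pairs (a, a') with a < a' (symmetric, so each unordered pair gives one sum; this covers all a ≠ a'):
  -3 + -2 = -5
  -3 + 4 = 1
  -3 + 5 = 2
  -2 + 4 = 2
  -2 + 5 = 3
  4 + 5 = 9
Collected distinct sums: {-5, 1, 2, 3, 9}
|A +̂ A| = 5
(Reference bound: |A +̂ A| ≥ 2|A| - 3 for |A| ≥ 2, with |A| = 4 giving ≥ 5.)

|A +̂ A| = 5


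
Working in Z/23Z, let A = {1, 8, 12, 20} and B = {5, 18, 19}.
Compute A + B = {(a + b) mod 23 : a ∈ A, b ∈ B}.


Work in Z/23Z: reduce every sum a + b modulo 23.
Enumerate all 12 pairs:
a = 1: 1+5=6, 1+18=19, 1+19=20
a = 8: 8+5=13, 8+18=3, 8+19=4
a = 12: 12+5=17, 12+18=7, 12+19=8
a = 20: 20+5=2, 20+18=15, 20+19=16
Distinct residues collected: {2, 3, 4, 6, 7, 8, 13, 15, 16, 17, 19, 20}
|A + B| = 12 (out of 23 total residues).

A + B = {2, 3, 4, 6, 7, 8, 13, 15, 16, 17, 19, 20}


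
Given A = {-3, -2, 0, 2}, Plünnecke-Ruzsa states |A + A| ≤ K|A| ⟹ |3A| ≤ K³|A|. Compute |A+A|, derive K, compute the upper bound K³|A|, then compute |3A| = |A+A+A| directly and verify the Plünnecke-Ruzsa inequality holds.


|A| = 4.
Step 1: Compute A + A by enumerating all 16 pairs.
A + A = {-6, -5, -4, -3, -2, -1, 0, 2, 4}, so |A + A| = 9.
Step 2: Doubling constant K = |A + A|/|A| = 9/4 = 9/4 ≈ 2.2500.
Step 3: Plünnecke-Ruzsa gives |3A| ≤ K³·|A| = (2.2500)³ · 4 ≈ 45.5625.
Step 4: Compute 3A = A + A + A directly by enumerating all triples (a,b,c) ∈ A³; |3A| = 14.
Step 5: Check 14 ≤ 45.5625? Yes ✓.

K = 9/4, Plünnecke-Ruzsa bound K³|A| ≈ 45.5625, |3A| = 14, inequality holds.


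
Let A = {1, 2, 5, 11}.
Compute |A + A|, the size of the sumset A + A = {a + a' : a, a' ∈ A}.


A + A = {a + a' : a, a' ∈ A}; |A| = 4.
General bounds: 2|A| - 1 ≤ |A + A| ≤ |A|(|A|+1)/2, i.e. 7 ≤ |A + A| ≤ 10.
Lower bound 2|A|-1 is attained iff A is an arithmetic progression.
Enumerate sums a + a' for a ≤ a' (symmetric, so this suffices):
a = 1: 1+1=2, 1+2=3, 1+5=6, 1+11=12
a = 2: 2+2=4, 2+5=7, 2+11=13
a = 5: 5+5=10, 5+11=16
a = 11: 11+11=22
Distinct sums: {2, 3, 4, 6, 7, 10, 12, 13, 16, 22}
|A + A| = 10

|A + A| = 10


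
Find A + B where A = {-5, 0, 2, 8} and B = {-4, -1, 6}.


A + B = {a + b : a ∈ A, b ∈ B}.
Enumerate all |A|·|B| = 4·3 = 12 pairs (a, b) and collect distinct sums.
a = -5: -5+-4=-9, -5+-1=-6, -5+6=1
a = 0: 0+-4=-4, 0+-1=-1, 0+6=6
a = 2: 2+-4=-2, 2+-1=1, 2+6=8
a = 8: 8+-4=4, 8+-1=7, 8+6=14
Collecting distinct sums: A + B = {-9, -6, -4, -2, -1, 1, 4, 6, 7, 8, 14}
|A + B| = 11

A + B = {-9, -6, -4, -2, -1, 1, 4, 6, 7, 8, 14}


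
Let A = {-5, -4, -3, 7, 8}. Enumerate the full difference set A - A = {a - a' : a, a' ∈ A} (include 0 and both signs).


A - A = {a - a' : a, a' ∈ A}.
Compute a - a' for each ordered pair (a, a'):
a = -5: -5--5=0, -5--4=-1, -5--3=-2, -5-7=-12, -5-8=-13
a = -4: -4--5=1, -4--4=0, -4--3=-1, -4-7=-11, -4-8=-12
a = -3: -3--5=2, -3--4=1, -3--3=0, -3-7=-10, -3-8=-11
a = 7: 7--5=12, 7--4=11, 7--3=10, 7-7=0, 7-8=-1
a = 8: 8--5=13, 8--4=12, 8--3=11, 8-7=1, 8-8=0
Collecting distinct values (and noting 0 appears from a-a):
A - A = {-13, -12, -11, -10, -2, -1, 0, 1, 2, 10, 11, 12, 13}
|A - A| = 13

A - A = {-13, -12, -11, -10, -2, -1, 0, 1, 2, 10, 11, 12, 13}


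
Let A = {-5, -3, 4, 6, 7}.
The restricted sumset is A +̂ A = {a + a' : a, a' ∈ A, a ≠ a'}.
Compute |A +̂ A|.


Restricted sumset: A +̂ A = {a + a' : a ∈ A, a' ∈ A, a ≠ a'}.
Equivalently, take A + A and drop any sum 2a that is achievable ONLY as a + a for a ∈ A (i.e. sums representable only with equal summands).
Enumerate pairs (a, a') with a < a' (symmetric, so each unordered pair gives one sum; this covers all a ≠ a'):
  -5 + -3 = -8
  -5 + 4 = -1
  -5 + 6 = 1
  -5 + 7 = 2
  -3 + 4 = 1
  -3 + 6 = 3
  -3 + 7 = 4
  4 + 6 = 10
  4 + 7 = 11
  6 + 7 = 13
Collected distinct sums: {-8, -1, 1, 2, 3, 4, 10, 11, 13}
|A +̂ A| = 9
(Reference bound: |A +̂ A| ≥ 2|A| - 3 for |A| ≥ 2, with |A| = 5 giving ≥ 7.)

|A +̂ A| = 9


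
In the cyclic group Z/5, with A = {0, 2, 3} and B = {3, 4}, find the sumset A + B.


Work in Z/5Z: reduce every sum a + b modulo 5.
Enumerate all 6 pairs:
a = 0: 0+3=3, 0+4=4
a = 2: 2+3=0, 2+4=1
a = 3: 3+3=1, 3+4=2
Distinct residues collected: {0, 1, 2, 3, 4}
|A + B| = 5 (out of 5 total residues).

A + B = {0, 1, 2, 3, 4}


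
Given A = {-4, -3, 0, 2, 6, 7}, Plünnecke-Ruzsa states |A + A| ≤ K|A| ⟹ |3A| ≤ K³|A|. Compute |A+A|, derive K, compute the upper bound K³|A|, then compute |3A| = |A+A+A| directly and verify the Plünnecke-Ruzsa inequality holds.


|A| = 6.
Step 1: Compute A + A by enumerating all 36 pairs.
A + A = {-8, -7, -6, -4, -3, -2, -1, 0, 2, 3, 4, 6, 7, 8, 9, 12, 13, 14}, so |A + A| = 18.
Step 2: Doubling constant K = |A + A|/|A| = 18/6 = 18/6 ≈ 3.0000.
Step 3: Plünnecke-Ruzsa gives |3A| ≤ K³·|A| = (3.0000)³ · 6 ≈ 162.0000.
Step 4: Compute 3A = A + A + A directly by enumerating all triples (a,b,c) ∈ A³; |3A| = 33.
Step 5: Check 33 ≤ 162.0000? Yes ✓.

K = 18/6, Plünnecke-Ruzsa bound K³|A| ≈ 162.0000, |3A| = 33, inequality holds.


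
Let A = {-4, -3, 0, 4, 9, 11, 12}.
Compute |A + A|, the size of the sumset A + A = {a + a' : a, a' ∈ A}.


A + A = {a + a' : a, a' ∈ A}; |A| = 7.
General bounds: 2|A| - 1 ≤ |A + A| ≤ |A|(|A|+1)/2, i.e. 13 ≤ |A + A| ≤ 28.
Lower bound 2|A|-1 is attained iff A is an arithmetic progression.
Enumerate sums a + a' for a ≤ a' (symmetric, so this suffices):
a = -4: -4+-4=-8, -4+-3=-7, -4+0=-4, -4+4=0, -4+9=5, -4+11=7, -4+12=8
a = -3: -3+-3=-6, -3+0=-3, -3+4=1, -3+9=6, -3+11=8, -3+12=9
a = 0: 0+0=0, 0+4=4, 0+9=9, 0+11=11, 0+12=12
a = 4: 4+4=8, 4+9=13, 4+11=15, 4+12=16
a = 9: 9+9=18, 9+11=20, 9+12=21
a = 11: 11+11=22, 11+12=23
a = 12: 12+12=24
Distinct sums: {-8, -7, -6, -4, -3, 0, 1, 4, 5, 6, 7, 8, 9, 11, 12, 13, 15, 16, 18, 20, 21, 22, 23, 24}
|A + A| = 24

|A + A| = 24


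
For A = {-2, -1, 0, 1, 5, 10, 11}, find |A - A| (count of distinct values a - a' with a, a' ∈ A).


A - A = {a - a' : a, a' ∈ A}; |A| = 7.
Bounds: 2|A|-1 ≤ |A - A| ≤ |A|² - |A| + 1, i.e. 13 ≤ |A - A| ≤ 43.
Note: 0 ∈ A - A always (from a - a). The set is symmetric: if d ∈ A - A then -d ∈ A - A.
Enumerate nonzero differences d = a - a' with a > a' (then include -d):
Positive differences: {1, 2, 3, 4, 5, 6, 7, 9, 10, 11, 12, 13}
Full difference set: {0} ∪ (positive diffs) ∪ (negative diffs).
|A - A| = 1 + 2·12 = 25 (matches direct enumeration: 25).

|A - A| = 25


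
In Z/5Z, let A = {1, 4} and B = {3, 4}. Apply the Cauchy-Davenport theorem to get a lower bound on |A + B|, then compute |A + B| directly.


Cauchy-Davenport: |A + B| ≥ min(p, |A| + |B| - 1) for A, B nonempty in Z/pZ.
|A| = 2, |B| = 2, p = 5.
CD lower bound = min(5, 2 + 2 - 1) = min(5, 3) = 3.
Compute A + B mod 5 directly:
a = 1: 1+3=4, 1+4=0
a = 4: 4+3=2, 4+4=3
A + B = {0, 2, 3, 4}, so |A + B| = 4.
Verify: 4 ≥ 3? Yes ✓.

CD lower bound = 3, actual |A + B| = 4.


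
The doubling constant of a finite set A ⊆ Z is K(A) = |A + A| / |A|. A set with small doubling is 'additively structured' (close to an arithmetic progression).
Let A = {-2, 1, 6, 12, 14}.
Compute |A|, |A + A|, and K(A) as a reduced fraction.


|A| = 5.
Compute A + A by enumerating all 25 pairs.
A + A = {-4, -1, 2, 4, 7, 10, 12, 13, 15, 18, 20, 24, 26, 28}, so |A + A| = 14.
K = |A + A| / |A| = 14/5 (already in lowest terms) ≈ 2.8000.
Reference: AP of size 5 gives K = 9/5 ≈ 1.8000; a fully generic set of size 5 gives K ≈ 3.0000.

|A| = 5, |A + A| = 14, K = 14/5.


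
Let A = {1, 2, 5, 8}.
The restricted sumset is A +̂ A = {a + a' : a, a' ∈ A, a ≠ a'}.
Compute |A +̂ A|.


Restricted sumset: A +̂ A = {a + a' : a ∈ A, a' ∈ A, a ≠ a'}.
Equivalently, take A + A and drop any sum 2a that is achievable ONLY as a + a for a ∈ A (i.e. sums representable only with equal summands).
Enumerate pairs (a, a') with a < a' (symmetric, so each unordered pair gives one sum; this covers all a ≠ a'):
  1 + 2 = 3
  1 + 5 = 6
  1 + 8 = 9
  2 + 5 = 7
  2 + 8 = 10
  5 + 8 = 13
Collected distinct sums: {3, 6, 7, 9, 10, 13}
|A +̂ A| = 6
(Reference bound: |A +̂ A| ≥ 2|A| - 3 for |A| ≥ 2, with |A| = 4 giving ≥ 5.)

|A +̂ A| = 6


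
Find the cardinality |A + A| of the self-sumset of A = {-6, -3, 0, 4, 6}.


A + A = {a + a' : a, a' ∈ A}; |A| = 5.
General bounds: 2|A| - 1 ≤ |A + A| ≤ |A|(|A|+1)/2, i.e. 9 ≤ |A + A| ≤ 15.
Lower bound 2|A|-1 is attained iff A is an arithmetic progression.
Enumerate sums a + a' for a ≤ a' (symmetric, so this suffices):
a = -6: -6+-6=-12, -6+-3=-9, -6+0=-6, -6+4=-2, -6+6=0
a = -3: -3+-3=-6, -3+0=-3, -3+4=1, -3+6=3
a = 0: 0+0=0, 0+4=4, 0+6=6
a = 4: 4+4=8, 4+6=10
a = 6: 6+6=12
Distinct sums: {-12, -9, -6, -3, -2, 0, 1, 3, 4, 6, 8, 10, 12}
|A + A| = 13

|A + A| = 13


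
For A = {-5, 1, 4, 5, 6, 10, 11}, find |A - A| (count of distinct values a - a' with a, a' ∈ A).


A - A = {a - a' : a, a' ∈ A}; |A| = 7.
Bounds: 2|A|-1 ≤ |A - A| ≤ |A|² - |A| + 1, i.e. 13 ≤ |A - A| ≤ 43.
Note: 0 ∈ A - A always (from a - a). The set is symmetric: if d ∈ A - A then -d ∈ A - A.
Enumerate nonzero differences d = a - a' with a > a' (then include -d):
Positive differences: {1, 2, 3, 4, 5, 6, 7, 9, 10, 11, 15, 16}
Full difference set: {0} ∪ (positive diffs) ∪ (negative diffs).
|A - A| = 1 + 2·12 = 25 (matches direct enumeration: 25).

|A - A| = 25


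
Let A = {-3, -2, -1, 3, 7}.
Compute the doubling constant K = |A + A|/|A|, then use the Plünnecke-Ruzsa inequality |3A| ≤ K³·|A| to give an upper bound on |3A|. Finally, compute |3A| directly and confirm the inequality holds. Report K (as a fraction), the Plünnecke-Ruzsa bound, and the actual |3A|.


|A| = 5.
Step 1: Compute A + A by enumerating all 25 pairs.
A + A = {-6, -5, -4, -3, -2, 0, 1, 2, 4, 5, 6, 10, 14}, so |A + A| = 13.
Step 2: Doubling constant K = |A + A|/|A| = 13/5 = 13/5 ≈ 2.6000.
Step 3: Plünnecke-Ruzsa gives |3A| ≤ K³·|A| = (2.6000)³ · 5 ≈ 87.8800.
Step 4: Compute 3A = A + A + A directly by enumerating all triples (a,b,c) ∈ A³; |3A| = 23.
Step 5: Check 23 ≤ 87.8800? Yes ✓.

K = 13/5, Plünnecke-Ruzsa bound K³|A| ≈ 87.8800, |3A| = 23, inequality holds.


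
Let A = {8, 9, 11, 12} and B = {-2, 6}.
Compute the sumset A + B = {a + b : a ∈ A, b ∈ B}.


A + B = {a + b : a ∈ A, b ∈ B}.
Enumerate all |A|·|B| = 4·2 = 8 pairs (a, b) and collect distinct sums.
a = 8: 8+-2=6, 8+6=14
a = 9: 9+-2=7, 9+6=15
a = 11: 11+-2=9, 11+6=17
a = 12: 12+-2=10, 12+6=18
Collecting distinct sums: A + B = {6, 7, 9, 10, 14, 15, 17, 18}
|A + B| = 8

A + B = {6, 7, 9, 10, 14, 15, 17, 18}


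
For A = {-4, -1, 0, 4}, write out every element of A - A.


A - A = {a - a' : a, a' ∈ A}.
Compute a - a' for each ordered pair (a, a'):
a = -4: -4--4=0, -4--1=-3, -4-0=-4, -4-4=-8
a = -1: -1--4=3, -1--1=0, -1-0=-1, -1-4=-5
a = 0: 0--4=4, 0--1=1, 0-0=0, 0-4=-4
a = 4: 4--4=8, 4--1=5, 4-0=4, 4-4=0
Collecting distinct values (and noting 0 appears from a-a):
A - A = {-8, -5, -4, -3, -1, 0, 1, 3, 4, 5, 8}
|A - A| = 11

A - A = {-8, -5, -4, -3, -1, 0, 1, 3, 4, 5, 8}


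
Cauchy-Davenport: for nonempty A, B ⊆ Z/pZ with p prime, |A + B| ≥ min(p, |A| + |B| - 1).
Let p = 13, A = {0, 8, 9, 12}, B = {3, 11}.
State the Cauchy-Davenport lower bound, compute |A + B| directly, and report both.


Cauchy-Davenport: |A + B| ≥ min(p, |A| + |B| - 1) for A, B nonempty in Z/pZ.
|A| = 4, |B| = 2, p = 13.
CD lower bound = min(13, 4 + 2 - 1) = min(13, 5) = 5.
Compute A + B mod 13 directly:
a = 0: 0+3=3, 0+11=11
a = 8: 8+3=11, 8+11=6
a = 9: 9+3=12, 9+11=7
a = 12: 12+3=2, 12+11=10
A + B = {2, 3, 6, 7, 10, 11, 12}, so |A + B| = 7.
Verify: 7 ≥ 5? Yes ✓.

CD lower bound = 5, actual |A + B| = 7.


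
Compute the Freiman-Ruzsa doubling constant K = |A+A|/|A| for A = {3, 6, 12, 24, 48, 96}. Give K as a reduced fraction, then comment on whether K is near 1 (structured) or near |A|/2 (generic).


|A| = 6.
Compute A + A by enumerating all 36 pairs.
A + A = {6, 9, 12, 15, 18, 24, 27, 30, 36, 48, 51, 54, 60, 72, 96, 99, 102, 108, 120, 144, 192}, so |A + A| = 21.
K = |A + A| / |A| = 21/6 = 7/2 ≈ 3.5000.
Reference: AP of size 6 gives K = 11/6 ≈ 1.8333; a fully generic set of size 6 gives K ≈ 3.5000.

|A| = 6, |A + A| = 21, K = 21/6 = 7/2.


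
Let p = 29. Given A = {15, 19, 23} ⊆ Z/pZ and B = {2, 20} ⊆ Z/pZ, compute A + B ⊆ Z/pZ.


Work in Z/29Z: reduce every sum a + b modulo 29.
Enumerate all 6 pairs:
a = 15: 15+2=17, 15+20=6
a = 19: 19+2=21, 19+20=10
a = 23: 23+2=25, 23+20=14
Distinct residues collected: {6, 10, 14, 17, 21, 25}
|A + B| = 6 (out of 29 total residues).

A + B = {6, 10, 14, 17, 21, 25}


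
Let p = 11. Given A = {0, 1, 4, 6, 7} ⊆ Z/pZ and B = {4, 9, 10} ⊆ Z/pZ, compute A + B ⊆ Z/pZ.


Work in Z/11Z: reduce every sum a + b modulo 11.
Enumerate all 15 pairs:
a = 0: 0+4=4, 0+9=9, 0+10=10
a = 1: 1+4=5, 1+9=10, 1+10=0
a = 4: 4+4=8, 4+9=2, 4+10=3
a = 6: 6+4=10, 6+9=4, 6+10=5
a = 7: 7+4=0, 7+9=5, 7+10=6
Distinct residues collected: {0, 2, 3, 4, 5, 6, 8, 9, 10}
|A + B| = 9 (out of 11 total residues).

A + B = {0, 2, 3, 4, 5, 6, 8, 9, 10}


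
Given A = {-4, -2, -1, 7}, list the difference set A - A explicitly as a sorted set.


A - A = {a - a' : a, a' ∈ A}.
Compute a - a' for each ordered pair (a, a'):
a = -4: -4--4=0, -4--2=-2, -4--1=-3, -4-7=-11
a = -2: -2--4=2, -2--2=0, -2--1=-1, -2-7=-9
a = -1: -1--4=3, -1--2=1, -1--1=0, -1-7=-8
a = 7: 7--4=11, 7--2=9, 7--1=8, 7-7=0
Collecting distinct values (and noting 0 appears from a-a):
A - A = {-11, -9, -8, -3, -2, -1, 0, 1, 2, 3, 8, 9, 11}
|A - A| = 13

A - A = {-11, -9, -8, -3, -2, -1, 0, 1, 2, 3, 8, 9, 11}


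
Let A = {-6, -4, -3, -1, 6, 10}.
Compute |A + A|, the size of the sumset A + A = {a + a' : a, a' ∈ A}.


A + A = {a + a' : a, a' ∈ A}; |A| = 6.
General bounds: 2|A| - 1 ≤ |A + A| ≤ |A|(|A|+1)/2, i.e. 11 ≤ |A + A| ≤ 21.
Lower bound 2|A|-1 is attained iff A is an arithmetic progression.
Enumerate sums a + a' for a ≤ a' (symmetric, so this suffices):
a = -6: -6+-6=-12, -6+-4=-10, -6+-3=-9, -6+-1=-7, -6+6=0, -6+10=4
a = -4: -4+-4=-8, -4+-3=-7, -4+-1=-5, -4+6=2, -4+10=6
a = -3: -3+-3=-6, -3+-1=-4, -3+6=3, -3+10=7
a = -1: -1+-1=-2, -1+6=5, -1+10=9
a = 6: 6+6=12, 6+10=16
a = 10: 10+10=20
Distinct sums: {-12, -10, -9, -8, -7, -6, -5, -4, -2, 0, 2, 3, 4, 5, 6, 7, 9, 12, 16, 20}
|A + A| = 20

|A + A| = 20


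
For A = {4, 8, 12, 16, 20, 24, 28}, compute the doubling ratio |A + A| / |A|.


|A| = 7.
Compute A + A by enumerating all 49 pairs.
A + A = {8, 12, 16, 20, 24, 28, 32, 36, 40, 44, 48, 52, 56}, so |A + A| = 13.
K = |A + A| / |A| = 13/7 (already in lowest terms) ≈ 1.8571.
Reference: AP of size 7 gives K = 13/7 ≈ 1.8571; a fully generic set of size 7 gives K ≈ 4.0000.

|A| = 7, |A + A| = 13, K = 13/7.


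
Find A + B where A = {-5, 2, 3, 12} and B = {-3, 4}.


A + B = {a + b : a ∈ A, b ∈ B}.
Enumerate all |A|·|B| = 4·2 = 8 pairs (a, b) and collect distinct sums.
a = -5: -5+-3=-8, -5+4=-1
a = 2: 2+-3=-1, 2+4=6
a = 3: 3+-3=0, 3+4=7
a = 12: 12+-3=9, 12+4=16
Collecting distinct sums: A + B = {-8, -1, 0, 6, 7, 9, 16}
|A + B| = 7

A + B = {-8, -1, 0, 6, 7, 9, 16}


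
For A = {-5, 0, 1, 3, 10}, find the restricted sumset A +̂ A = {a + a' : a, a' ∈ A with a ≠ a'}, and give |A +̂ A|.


Restricted sumset: A +̂ A = {a + a' : a ∈ A, a' ∈ A, a ≠ a'}.
Equivalently, take A + A and drop any sum 2a that is achievable ONLY as a + a for a ∈ A (i.e. sums representable only with equal summands).
Enumerate pairs (a, a') with a < a' (symmetric, so each unordered pair gives one sum; this covers all a ≠ a'):
  -5 + 0 = -5
  -5 + 1 = -4
  -5 + 3 = -2
  -5 + 10 = 5
  0 + 1 = 1
  0 + 3 = 3
  0 + 10 = 10
  1 + 3 = 4
  1 + 10 = 11
  3 + 10 = 13
Collected distinct sums: {-5, -4, -2, 1, 3, 4, 5, 10, 11, 13}
|A +̂ A| = 10
(Reference bound: |A +̂ A| ≥ 2|A| - 3 for |A| ≥ 2, with |A| = 5 giving ≥ 7.)

|A +̂ A| = 10


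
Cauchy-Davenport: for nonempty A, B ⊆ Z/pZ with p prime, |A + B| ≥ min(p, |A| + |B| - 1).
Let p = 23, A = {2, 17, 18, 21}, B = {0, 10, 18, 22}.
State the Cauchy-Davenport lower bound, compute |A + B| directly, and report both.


Cauchy-Davenport: |A + B| ≥ min(p, |A| + |B| - 1) for A, B nonempty in Z/pZ.
|A| = 4, |B| = 4, p = 23.
CD lower bound = min(23, 4 + 4 - 1) = min(23, 7) = 7.
Compute A + B mod 23 directly:
a = 2: 2+0=2, 2+10=12, 2+18=20, 2+22=1
a = 17: 17+0=17, 17+10=4, 17+18=12, 17+22=16
a = 18: 18+0=18, 18+10=5, 18+18=13, 18+22=17
a = 21: 21+0=21, 21+10=8, 21+18=16, 21+22=20
A + B = {1, 2, 4, 5, 8, 12, 13, 16, 17, 18, 20, 21}, so |A + B| = 12.
Verify: 12 ≥ 7? Yes ✓.

CD lower bound = 7, actual |A + B| = 12.


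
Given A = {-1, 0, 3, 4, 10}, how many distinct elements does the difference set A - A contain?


A - A = {a - a' : a, a' ∈ A}; |A| = 5.
Bounds: 2|A|-1 ≤ |A - A| ≤ |A|² - |A| + 1, i.e. 9 ≤ |A - A| ≤ 21.
Note: 0 ∈ A - A always (from a - a). The set is symmetric: if d ∈ A - A then -d ∈ A - A.
Enumerate nonzero differences d = a - a' with a > a' (then include -d):
Positive differences: {1, 3, 4, 5, 6, 7, 10, 11}
Full difference set: {0} ∪ (positive diffs) ∪ (negative diffs).
|A - A| = 1 + 2·8 = 17 (matches direct enumeration: 17).

|A - A| = 17


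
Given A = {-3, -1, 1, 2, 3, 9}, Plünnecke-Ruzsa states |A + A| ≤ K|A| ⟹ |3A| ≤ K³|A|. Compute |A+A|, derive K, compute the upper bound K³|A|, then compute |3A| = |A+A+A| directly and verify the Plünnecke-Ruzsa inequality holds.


|A| = 6.
Step 1: Compute A + A by enumerating all 36 pairs.
A + A = {-6, -4, -2, -1, 0, 1, 2, 3, 4, 5, 6, 8, 10, 11, 12, 18}, so |A + A| = 16.
Step 2: Doubling constant K = |A + A|/|A| = 16/6 = 16/6 ≈ 2.6667.
Step 3: Plünnecke-Ruzsa gives |3A| ≤ K³·|A| = (2.6667)³ · 6 ≈ 113.7778.
Step 4: Compute 3A = A + A + A directly by enumerating all triples (a,b,c) ∈ A³; |3A| = 28.
Step 5: Check 28 ≤ 113.7778? Yes ✓.

K = 16/6, Plünnecke-Ruzsa bound K³|A| ≈ 113.7778, |3A| = 28, inequality holds.


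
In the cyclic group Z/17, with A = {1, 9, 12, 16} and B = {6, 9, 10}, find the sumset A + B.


Work in Z/17Z: reduce every sum a + b modulo 17.
Enumerate all 12 pairs:
a = 1: 1+6=7, 1+9=10, 1+10=11
a = 9: 9+6=15, 9+9=1, 9+10=2
a = 12: 12+6=1, 12+9=4, 12+10=5
a = 16: 16+6=5, 16+9=8, 16+10=9
Distinct residues collected: {1, 2, 4, 5, 7, 8, 9, 10, 11, 15}
|A + B| = 10 (out of 17 total residues).

A + B = {1, 2, 4, 5, 7, 8, 9, 10, 11, 15}


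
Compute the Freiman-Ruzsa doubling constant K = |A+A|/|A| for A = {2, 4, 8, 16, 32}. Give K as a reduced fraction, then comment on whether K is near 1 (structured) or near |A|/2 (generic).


|A| = 5.
Compute A + A by enumerating all 25 pairs.
A + A = {4, 6, 8, 10, 12, 16, 18, 20, 24, 32, 34, 36, 40, 48, 64}, so |A + A| = 15.
K = |A + A| / |A| = 15/5 = 3/1 ≈ 3.0000.
Reference: AP of size 5 gives K = 9/5 ≈ 1.8000; a fully generic set of size 5 gives K ≈ 3.0000.

|A| = 5, |A + A| = 15, K = 15/5 = 3/1.


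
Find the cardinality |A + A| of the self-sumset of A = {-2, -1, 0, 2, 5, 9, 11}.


A + A = {a + a' : a, a' ∈ A}; |A| = 7.
General bounds: 2|A| - 1 ≤ |A + A| ≤ |A|(|A|+1)/2, i.e. 13 ≤ |A + A| ≤ 28.
Lower bound 2|A|-1 is attained iff A is an arithmetic progression.
Enumerate sums a + a' for a ≤ a' (symmetric, so this suffices):
a = -2: -2+-2=-4, -2+-1=-3, -2+0=-2, -2+2=0, -2+5=3, -2+9=7, -2+11=9
a = -1: -1+-1=-2, -1+0=-1, -1+2=1, -1+5=4, -1+9=8, -1+11=10
a = 0: 0+0=0, 0+2=2, 0+5=5, 0+9=9, 0+11=11
a = 2: 2+2=4, 2+5=7, 2+9=11, 2+11=13
a = 5: 5+5=10, 5+9=14, 5+11=16
a = 9: 9+9=18, 9+11=20
a = 11: 11+11=22
Distinct sums: {-4, -3, -2, -1, 0, 1, 2, 3, 4, 5, 7, 8, 9, 10, 11, 13, 14, 16, 18, 20, 22}
|A + A| = 21

|A + A| = 21


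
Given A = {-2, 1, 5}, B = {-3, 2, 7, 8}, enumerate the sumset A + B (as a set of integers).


A + B = {a + b : a ∈ A, b ∈ B}.
Enumerate all |A|·|B| = 3·4 = 12 pairs (a, b) and collect distinct sums.
a = -2: -2+-3=-5, -2+2=0, -2+7=5, -2+8=6
a = 1: 1+-3=-2, 1+2=3, 1+7=8, 1+8=9
a = 5: 5+-3=2, 5+2=7, 5+7=12, 5+8=13
Collecting distinct sums: A + B = {-5, -2, 0, 2, 3, 5, 6, 7, 8, 9, 12, 13}
|A + B| = 12

A + B = {-5, -2, 0, 2, 3, 5, 6, 7, 8, 9, 12, 13}


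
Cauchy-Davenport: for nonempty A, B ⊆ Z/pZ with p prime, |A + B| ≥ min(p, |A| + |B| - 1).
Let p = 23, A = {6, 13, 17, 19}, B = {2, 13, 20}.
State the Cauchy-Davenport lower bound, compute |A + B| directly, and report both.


Cauchy-Davenport: |A + B| ≥ min(p, |A| + |B| - 1) for A, B nonempty in Z/pZ.
|A| = 4, |B| = 3, p = 23.
CD lower bound = min(23, 4 + 3 - 1) = min(23, 6) = 6.
Compute A + B mod 23 directly:
a = 6: 6+2=8, 6+13=19, 6+20=3
a = 13: 13+2=15, 13+13=3, 13+20=10
a = 17: 17+2=19, 17+13=7, 17+20=14
a = 19: 19+2=21, 19+13=9, 19+20=16
A + B = {3, 7, 8, 9, 10, 14, 15, 16, 19, 21}, so |A + B| = 10.
Verify: 10 ≥ 6? Yes ✓.

CD lower bound = 6, actual |A + B| = 10.


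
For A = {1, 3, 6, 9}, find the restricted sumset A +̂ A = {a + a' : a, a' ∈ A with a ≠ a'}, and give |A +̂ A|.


Restricted sumset: A +̂ A = {a + a' : a ∈ A, a' ∈ A, a ≠ a'}.
Equivalently, take A + A and drop any sum 2a that is achievable ONLY as a + a for a ∈ A (i.e. sums representable only with equal summands).
Enumerate pairs (a, a') with a < a' (symmetric, so each unordered pair gives one sum; this covers all a ≠ a'):
  1 + 3 = 4
  1 + 6 = 7
  1 + 9 = 10
  3 + 6 = 9
  3 + 9 = 12
  6 + 9 = 15
Collected distinct sums: {4, 7, 9, 10, 12, 15}
|A +̂ A| = 6
(Reference bound: |A +̂ A| ≥ 2|A| - 3 for |A| ≥ 2, with |A| = 4 giving ≥ 5.)

|A +̂ A| = 6


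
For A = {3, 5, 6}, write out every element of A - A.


A - A = {a - a' : a, a' ∈ A}.
Compute a - a' for each ordered pair (a, a'):
a = 3: 3-3=0, 3-5=-2, 3-6=-3
a = 5: 5-3=2, 5-5=0, 5-6=-1
a = 6: 6-3=3, 6-5=1, 6-6=0
Collecting distinct values (and noting 0 appears from a-a):
A - A = {-3, -2, -1, 0, 1, 2, 3}
|A - A| = 7

A - A = {-3, -2, -1, 0, 1, 2, 3}


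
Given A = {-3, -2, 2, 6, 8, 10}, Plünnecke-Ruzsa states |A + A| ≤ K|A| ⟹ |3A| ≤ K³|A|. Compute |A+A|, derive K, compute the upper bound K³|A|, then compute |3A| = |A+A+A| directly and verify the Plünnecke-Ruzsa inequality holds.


|A| = 6.
Step 1: Compute A + A by enumerating all 36 pairs.
A + A = {-6, -5, -4, -1, 0, 3, 4, 5, 6, 7, 8, 10, 12, 14, 16, 18, 20}, so |A + A| = 17.
Step 2: Doubling constant K = |A + A|/|A| = 17/6 = 17/6 ≈ 2.8333.
Step 3: Plünnecke-Ruzsa gives |3A| ≤ K³·|A| = (2.8333)³ · 6 ≈ 136.4722.
Step 4: Compute 3A = A + A + A directly by enumerating all triples (a,b,c) ∈ A³; |3A| = 32.
Step 5: Check 32 ≤ 136.4722? Yes ✓.

K = 17/6, Plünnecke-Ruzsa bound K³|A| ≈ 136.4722, |3A| = 32, inequality holds.


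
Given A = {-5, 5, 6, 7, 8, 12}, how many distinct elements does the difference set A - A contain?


A - A = {a - a' : a, a' ∈ A}; |A| = 6.
Bounds: 2|A|-1 ≤ |A - A| ≤ |A|² - |A| + 1, i.e. 11 ≤ |A - A| ≤ 31.
Note: 0 ∈ A - A always (from a - a). The set is symmetric: if d ∈ A - A then -d ∈ A - A.
Enumerate nonzero differences d = a - a' with a > a' (then include -d):
Positive differences: {1, 2, 3, 4, 5, 6, 7, 10, 11, 12, 13, 17}
Full difference set: {0} ∪ (positive diffs) ∪ (negative diffs).
|A - A| = 1 + 2·12 = 25 (matches direct enumeration: 25).

|A - A| = 25


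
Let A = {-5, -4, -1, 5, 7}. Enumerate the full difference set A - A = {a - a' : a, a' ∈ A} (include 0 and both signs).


A - A = {a - a' : a, a' ∈ A}.
Compute a - a' for each ordered pair (a, a'):
a = -5: -5--5=0, -5--4=-1, -5--1=-4, -5-5=-10, -5-7=-12
a = -4: -4--5=1, -4--4=0, -4--1=-3, -4-5=-9, -4-7=-11
a = -1: -1--5=4, -1--4=3, -1--1=0, -1-5=-6, -1-7=-8
a = 5: 5--5=10, 5--4=9, 5--1=6, 5-5=0, 5-7=-2
a = 7: 7--5=12, 7--4=11, 7--1=8, 7-5=2, 7-7=0
Collecting distinct values (and noting 0 appears from a-a):
A - A = {-12, -11, -10, -9, -8, -6, -4, -3, -2, -1, 0, 1, 2, 3, 4, 6, 8, 9, 10, 11, 12}
|A - A| = 21

A - A = {-12, -11, -10, -9, -8, -6, -4, -3, -2, -1, 0, 1, 2, 3, 4, 6, 8, 9, 10, 11, 12}


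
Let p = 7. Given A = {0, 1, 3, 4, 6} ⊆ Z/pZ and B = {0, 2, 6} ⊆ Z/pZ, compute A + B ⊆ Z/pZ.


Work in Z/7Z: reduce every sum a + b modulo 7.
Enumerate all 15 pairs:
a = 0: 0+0=0, 0+2=2, 0+6=6
a = 1: 1+0=1, 1+2=3, 1+6=0
a = 3: 3+0=3, 3+2=5, 3+6=2
a = 4: 4+0=4, 4+2=6, 4+6=3
a = 6: 6+0=6, 6+2=1, 6+6=5
Distinct residues collected: {0, 1, 2, 3, 4, 5, 6}
|A + B| = 7 (out of 7 total residues).

A + B = {0, 1, 2, 3, 4, 5, 6}


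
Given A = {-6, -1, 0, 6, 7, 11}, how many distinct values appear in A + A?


A + A = {a + a' : a, a' ∈ A}; |A| = 6.
General bounds: 2|A| - 1 ≤ |A + A| ≤ |A|(|A|+1)/2, i.e. 11 ≤ |A + A| ≤ 21.
Lower bound 2|A|-1 is attained iff A is an arithmetic progression.
Enumerate sums a + a' for a ≤ a' (symmetric, so this suffices):
a = -6: -6+-6=-12, -6+-1=-7, -6+0=-6, -6+6=0, -6+7=1, -6+11=5
a = -1: -1+-1=-2, -1+0=-1, -1+6=5, -1+7=6, -1+11=10
a = 0: 0+0=0, 0+6=6, 0+7=7, 0+11=11
a = 6: 6+6=12, 6+7=13, 6+11=17
a = 7: 7+7=14, 7+11=18
a = 11: 11+11=22
Distinct sums: {-12, -7, -6, -2, -1, 0, 1, 5, 6, 7, 10, 11, 12, 13, 14, 17, 18, 22}
|A + A| = 18

|A + A| = 18


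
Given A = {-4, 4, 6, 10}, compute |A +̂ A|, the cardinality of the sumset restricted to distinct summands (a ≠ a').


Restricted sumset: A +̂ A = {a + a' : a ∈ A, a' ∈ A, a ≠ a'}.
Equivalently, take A + A and drop any sum 2a that is achievable ONLY as a + a for a ∈ A (i.e. sums representable only with equal summands).
Enumerate pairs (a, a') with a < a' (symmetric, so each unordered pair gives one sum; this covers all a ≠ a'):
  -4 + 4 = 0
  -4 + 6 = 2
  -4 + 10 = 6
  4 + 6 = 10
  4 + 10 = 14
  6 + 10 = 16
Collected distinct sums: {0, 2, 6, 10, 14, 16}
|A +̂ A| = 6
(Reference bound: |A +̂ A| ≥ 2|A| - 3 for |A| ≥ 2, with |A| = 4 giving ≥ 5.)

|A +̂ A| = 6


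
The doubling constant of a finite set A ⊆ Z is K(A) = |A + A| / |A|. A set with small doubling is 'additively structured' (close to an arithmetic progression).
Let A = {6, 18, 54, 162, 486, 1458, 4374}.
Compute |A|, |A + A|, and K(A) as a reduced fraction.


|A| = 7.
Compute A + A by enumerating all 49 pairs.
A + A = {12, 24, 36, 60, 72, 108, 168, 180, 216, 324, 492, 504, 540, 648, 972, 1464, 1476, 1512, 1620, 1944, 2916, 4380, 4392, 4428, 4536, 4860, 5832, 8748}, so |A + A| = 28.
K = |A + A| / |A| = 28/7 = 4/1 ≈ 4.0000.
Reference: AP of size 7 gives K = 13/7 ≈ 1.8571; a fully generic set of size 7 gives K ≈ 4.0000.

|A| = 7, |A + A| = 28, K = 28/7 = 4/1.


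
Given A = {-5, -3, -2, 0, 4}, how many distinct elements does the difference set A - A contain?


A - A = {a - a' : a, a' ∈ A}; |A| = 5.
Bounds: 2|A|-1 ≤ |A - A| ≤ |A|² - |A| + 1, i.e. 9 ≤ |A - A| ≤ 21.
Note: 0 ∈ A - A always (from a - a). The set is symmetric: if d ∈ A - A then -d ∈ A - A.
Enumerate nonzero differences d = a - a' with a > a' (then include -d):
Positive differences: {1, 2, 3, 4, 5, 6, 7, 9}
Full difference set: {0} ∪ (positive diffs) ∪ (negative diffs).
|A - A| = 1 + 2·8 = 17 (matches direct enumeration: 17).

|A - A| = 17


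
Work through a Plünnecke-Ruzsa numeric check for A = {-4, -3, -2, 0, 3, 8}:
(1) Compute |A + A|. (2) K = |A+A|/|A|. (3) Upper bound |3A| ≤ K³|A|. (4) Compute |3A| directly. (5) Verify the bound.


|A| = 6.
Step 1: Compute A + A by enumerating all 36 pairs.
A + A = {-8, -7, -6, -5, -4, -3, -2, -1, 0, 1, 3, 4, 5, 6, 8, 11, 16}, so |A + A| = 17.
Step 2: Doubling constant K = |A + A|/|A| = 17/6 = 17/6 ≈ 2.8333.
Step 3: Plünnecke-Ruzsa gives |3A| ≤ K³·|A| = (2.8333)³ · 6 ≈ 136.4722.
Step 4: Compute 3A = A + A + A directly by enumerating all triples (a,b,c) ∈ A³; |3A| = 29.
Step 5: Check 29 ≤ 136.4722? Yes ✓.

K = 17/6, Plünnecke-Ruzsa bound K³|A| ≈ 136.4722, |3A| = 29, inequality holds.


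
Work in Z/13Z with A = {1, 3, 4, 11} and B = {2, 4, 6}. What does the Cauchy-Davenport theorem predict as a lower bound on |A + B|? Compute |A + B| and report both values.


Cauchy-Davenport: |A + B| ≥ min(p, |A| + |B| - 1) for A, B nonempty in Z/pZ.
|A| = 4, |B| = 3, p = 13.
CD lower bound = min(13, 4 + 3 - 1) = min(13, 6) = 6.
Compute A + B mod 13 directly:
a = 1: 1+2=3, 1+4=5, 1+6=7
a = 3: 3+2=5, 3+4=7, 3+6=9
a = 4: 4+2=6, 4+4=8, 4+6=10
a = 11: 11+2=0, 11+4=2, 11+6=4
A + B = {0, 2, 3, 4, 5, 6, 7, 8, 9, 10}, so |A + B| = 10.
Verify: 10 ≥ 6? Yes ✓.

CD lower bound = 6, actual |A + B| = 10.


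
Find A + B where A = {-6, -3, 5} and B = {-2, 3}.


A + B = {a + b : a ∈ A, b ∈ B}.
Enumerate all |A|·|B| = 3·2 = 6 pairs (a, b) and collect distinct sums.
a = -6: -6+-2=-8, -6+3=-3
a = -3: -3+-2=-5, -3+3=0
a = 5: 5+-2=3, 5+3=8
Collecting distinct sums: A + B = {-8, -5, -3, 0, 3, 8}
|A + B| = 6

A + B = {-8, -5, -3, 0, 3, 8}


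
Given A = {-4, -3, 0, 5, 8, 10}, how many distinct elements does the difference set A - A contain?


A - A = {a - a' : a, a' ∈ A}; |A| = 6.
Bounds: 2|A|-1 ≤ |A - A| ≤ |A|² - |A| + 1, i.e. 11 ≤ |A - A| ≤ 31.
Note: 0 ∈ A - A always (from a - a). The set is symmetric: if d ∈ A - A then -d ∈ A - A.
Enumerate nonzero differences d = a - a' with a > a' (then include -d):
Positive differences: {1, 2, 3, 4, 5, 8, 9, 10, 11, 12, 13, 14}
Full difference set: {0} ∪ (positive diffs) ∪ (negative diffs).
|A - A| = 1 + 2·12 = 25 (matches direct enumeration: 25).

|A - A| = 25


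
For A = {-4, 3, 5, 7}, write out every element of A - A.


A - A = {a - a' : a, a' ∈ A}.
Compute a - a' for each ordered pair (a, a'):
a = -4: -4--4=0, -4-3=-7, -4-5=-9, -4-7=-11
a = 3: 3--4=7, 3-3=0, 3-5=-2, 3-7=-4
a = 5: 5--4=9, 5-3=2, 5-5=0, 5-7=-2
a = 7: 7--4=11, 7-3=4, 7-5=2, 7-7=0
Collecting distinct values (and noting 0 appears from a-a):
A - A = {-11, -9, -7, -4, -2, 0, 2, 4, 7, 9, 11}
|A - A| = 11

A - A = {-11, -9, -7, -4, -2, 0, 2, 4, 7, 9, 11}


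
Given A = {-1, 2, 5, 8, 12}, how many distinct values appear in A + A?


A + A = {a + a' : a, a' ∈ A}; |A| = 5.
General bounds: 2|A| - 1 ≤ |A + A| ≤ |A|(|A|+1)/2, i.e. 9 ≤ |A + A| ≤ 15.
Lower bound 2|A|-1 is attained iff A is an arithmetic progression.
Enumerate sums a + a' for a ≤ a' (symmetric, so this suffices):
a = -1: -1+-1=-2, -1+2=1, -1+5=4, -1+8=7, -1+12=11
a = 2: 2+2=4, 2+5=7, 2+8=10, 2+12=14
a = 5: 5+5=10, 5+8=13, 5+12=17
a = 8: 8+8=16, 8+12=20
a = 12: 12+12=24
Distinct sums: {-2, 1, 4, 7, 10, 11, 13, 14, 16, 17, 20, 24}
|A + A| = 12

|A + A| = 12
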